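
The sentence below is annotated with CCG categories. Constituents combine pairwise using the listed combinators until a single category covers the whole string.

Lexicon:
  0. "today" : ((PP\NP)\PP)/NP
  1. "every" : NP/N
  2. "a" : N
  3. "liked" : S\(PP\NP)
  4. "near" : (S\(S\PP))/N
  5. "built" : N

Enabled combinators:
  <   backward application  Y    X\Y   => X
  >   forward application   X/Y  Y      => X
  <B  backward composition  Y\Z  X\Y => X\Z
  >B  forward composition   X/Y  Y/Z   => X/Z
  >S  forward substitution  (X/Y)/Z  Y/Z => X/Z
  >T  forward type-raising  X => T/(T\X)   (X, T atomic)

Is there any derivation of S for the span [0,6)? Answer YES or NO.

[0,6] S   <
  [0,4] S\PP   <B
    [0,3] (PP\NP)\PP   >
      [0,1] "today" : ((PP\NP)\PP)/NP
      [1,3] NP   >
        [1,2] "every" : NP/N
        [2,3] "a" : N
    [3,4] "liked" : S\(PP\NP)
  [4,6] S\(S\PP)   >
    [4,5] "near" : (S\(S\PP))/N
    [5,6] "built" : N

YES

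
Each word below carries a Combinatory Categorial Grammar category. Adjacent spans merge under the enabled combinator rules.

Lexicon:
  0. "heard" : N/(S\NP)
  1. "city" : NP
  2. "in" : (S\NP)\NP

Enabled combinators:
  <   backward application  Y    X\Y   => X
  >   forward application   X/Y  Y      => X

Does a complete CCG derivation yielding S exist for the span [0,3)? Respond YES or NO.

NO

N/(S\NP) NP (S\NP)\NP
CKY chart[0,3] = {N}; S ∉ chart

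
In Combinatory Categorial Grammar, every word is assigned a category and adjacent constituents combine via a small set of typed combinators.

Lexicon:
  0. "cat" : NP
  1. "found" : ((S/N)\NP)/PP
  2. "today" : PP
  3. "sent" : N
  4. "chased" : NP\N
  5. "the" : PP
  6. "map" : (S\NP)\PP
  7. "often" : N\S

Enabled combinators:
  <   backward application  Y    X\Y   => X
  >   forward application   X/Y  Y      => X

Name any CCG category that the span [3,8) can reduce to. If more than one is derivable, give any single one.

[0,8] S   >
  [0,3] S/N   <
    [0,1] "cat" : NP
    [1,3] (S/N)\NP   >
      [1,2] "found" : ((S/N)\NP)/PP
      [2,3] "today" : PP
  [3,8] N   <
    [3,7] S   <
      [3,5] NP   <
        [3,4] "sent" : N
        [4,5] "chased" : NP\N
      [5,7] S\NP   <
        [5,6] "the" : PP
        [6,7] "map" : (S\NP)\PP
    [7,8] "often" : N\S

N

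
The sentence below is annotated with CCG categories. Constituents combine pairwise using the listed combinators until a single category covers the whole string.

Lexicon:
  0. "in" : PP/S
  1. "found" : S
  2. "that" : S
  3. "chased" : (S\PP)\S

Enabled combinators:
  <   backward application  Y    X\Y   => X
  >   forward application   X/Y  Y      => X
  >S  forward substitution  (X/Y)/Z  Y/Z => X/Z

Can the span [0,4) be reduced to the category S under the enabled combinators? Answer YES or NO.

[0,4] S   <
  [0,2] PP   >
    [0,1] "in" : PP/S
    [1,2] "found" : S
  [2,4] S\PP   <
    [2,3] "that" : S
    [3,4] "chased" : (S\PP)\S

YES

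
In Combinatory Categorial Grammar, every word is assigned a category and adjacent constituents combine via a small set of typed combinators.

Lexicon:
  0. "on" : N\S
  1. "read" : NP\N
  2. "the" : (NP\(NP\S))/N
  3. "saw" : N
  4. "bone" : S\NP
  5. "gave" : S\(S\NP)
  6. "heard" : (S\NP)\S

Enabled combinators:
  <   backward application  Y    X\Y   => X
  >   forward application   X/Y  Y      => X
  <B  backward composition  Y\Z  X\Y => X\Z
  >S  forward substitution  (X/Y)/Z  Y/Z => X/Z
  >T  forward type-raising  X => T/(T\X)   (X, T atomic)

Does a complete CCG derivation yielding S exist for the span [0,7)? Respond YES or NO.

YES

[0,7] S   <
  [0,4] NP   <
    [0,2] NP\S   <B
      [0,1] "on" : N\S
      [1,2] "read" : NP\N
    [2,4] NP\(NP\S)   >
      [2,3] "the" : (NP\(NP\S))/N
      [3,4] "saw" : N
  [4,7] S\NP   <
    [4,6] S   <
      [4,5] "bone" : S\NP
      [5,6] "gave" : S\(S\NP)
    [6,7] "heard" : (S\NP)\S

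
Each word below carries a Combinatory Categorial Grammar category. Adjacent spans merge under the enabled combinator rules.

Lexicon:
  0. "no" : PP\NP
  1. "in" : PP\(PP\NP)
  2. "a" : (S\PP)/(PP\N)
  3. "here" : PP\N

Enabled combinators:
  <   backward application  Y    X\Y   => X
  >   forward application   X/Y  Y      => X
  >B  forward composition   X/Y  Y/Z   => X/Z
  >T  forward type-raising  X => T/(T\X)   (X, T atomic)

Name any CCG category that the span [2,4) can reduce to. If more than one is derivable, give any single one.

[0,4] S   <
  [0,2] PP   <
    [0,1] "no" : PP\NP
    [1,2] "in" : PP\(PP\NP)
  [2,4] S\PP   >
    [2,3] "a" : (S\PP)/(PP\N)
    [3,4] "here" : PP\N

S\PP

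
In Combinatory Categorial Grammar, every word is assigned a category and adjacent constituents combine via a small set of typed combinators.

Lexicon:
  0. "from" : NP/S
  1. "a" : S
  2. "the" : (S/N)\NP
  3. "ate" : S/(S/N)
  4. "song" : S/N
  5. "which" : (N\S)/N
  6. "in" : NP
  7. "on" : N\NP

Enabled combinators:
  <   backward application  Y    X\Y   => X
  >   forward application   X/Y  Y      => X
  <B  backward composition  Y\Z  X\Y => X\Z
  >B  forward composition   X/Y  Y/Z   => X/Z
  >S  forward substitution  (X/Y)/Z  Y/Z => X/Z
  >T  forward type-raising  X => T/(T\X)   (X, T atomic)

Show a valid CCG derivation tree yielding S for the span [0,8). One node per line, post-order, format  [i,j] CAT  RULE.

[0,1] NP/S  lex  "from"
[1,2] S  lex  "a"
[0,2] NP  >  k=1
[2,3] (S/N)\NP  lex  "the"
[0,3] S/N  <  k=2
[3,4] S/(S/N)  lex  "ate"
[4,5] S/N  lex  "song"
[3,5] S  >  k=4
[5,6] (N\S)/N  lex  "which"
[6,7] NP  lex  "in"
[7,8] N\NP  lex  "on"
[6,8] N  <  k=7
[5,8] N\S  >  k=6
[3,8] N  <  k=5
[0,8] S  >  k=3

[0,8] S   >
  [0,3] S/N   <
    [0,2] NP   >
      [0,1] "from" : NP/S
      [1,2] "a" : S
    [2,3] "the" : (S/N)\NP
  [3,8] N   <
    [3,5] S   >
      [3,4] "ate" : S/(S/N)
      [4,5] "song" : S/N
    [5,8] N\S   >
      [5,6] "which" : (N\S)/N
      [6,8] N   <
        [6,7] "in" : NP
        [7,8] "on" : N\NP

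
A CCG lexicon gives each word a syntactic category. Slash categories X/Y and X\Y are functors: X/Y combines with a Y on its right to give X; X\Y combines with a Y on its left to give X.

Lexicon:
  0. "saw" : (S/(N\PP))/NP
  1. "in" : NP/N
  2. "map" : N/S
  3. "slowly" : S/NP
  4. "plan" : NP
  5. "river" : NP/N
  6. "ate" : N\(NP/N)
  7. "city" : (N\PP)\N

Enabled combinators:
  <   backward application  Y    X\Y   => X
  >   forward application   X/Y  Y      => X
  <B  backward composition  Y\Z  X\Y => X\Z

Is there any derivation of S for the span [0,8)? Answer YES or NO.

YES

[0,8] S   >
  [0,5] S/(N\PP)   >
    [0,1] "saw" : (S/(N\PP))/NP
    [1,5] NP   >
      [1,2] "in" : NP/N
      [2,5] N   >
        [2,3] "map" : N/S
        [3,5] S   >
          [3,4] "slowly" : S/NP
          [4,5] "plan" : NP
  [5,8] N\PP   <
    [5,7] N   <
      [5,6] "river" : NP/N
      [6,7] "ate" : N\(NP/N)
    [7,8] "city" : (N\PP)\N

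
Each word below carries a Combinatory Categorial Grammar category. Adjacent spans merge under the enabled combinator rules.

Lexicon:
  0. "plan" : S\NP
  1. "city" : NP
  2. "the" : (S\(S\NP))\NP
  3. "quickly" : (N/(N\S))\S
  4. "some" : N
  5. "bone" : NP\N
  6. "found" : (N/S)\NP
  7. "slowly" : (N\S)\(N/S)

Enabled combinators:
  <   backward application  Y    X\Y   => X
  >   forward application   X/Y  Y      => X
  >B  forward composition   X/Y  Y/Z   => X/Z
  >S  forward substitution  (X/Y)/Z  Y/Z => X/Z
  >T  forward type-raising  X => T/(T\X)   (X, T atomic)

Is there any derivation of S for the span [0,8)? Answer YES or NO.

NO

S\NP NP (S\(S\NP))\NP (N/(N\S))\S N NP\N (N/S)\NP (N\S)\(N/S)
CKY chart[0,8] = {N, N/(N\N), NP/(NP\N), PP/(PP\N), S/(S\N)}; S ∉ chart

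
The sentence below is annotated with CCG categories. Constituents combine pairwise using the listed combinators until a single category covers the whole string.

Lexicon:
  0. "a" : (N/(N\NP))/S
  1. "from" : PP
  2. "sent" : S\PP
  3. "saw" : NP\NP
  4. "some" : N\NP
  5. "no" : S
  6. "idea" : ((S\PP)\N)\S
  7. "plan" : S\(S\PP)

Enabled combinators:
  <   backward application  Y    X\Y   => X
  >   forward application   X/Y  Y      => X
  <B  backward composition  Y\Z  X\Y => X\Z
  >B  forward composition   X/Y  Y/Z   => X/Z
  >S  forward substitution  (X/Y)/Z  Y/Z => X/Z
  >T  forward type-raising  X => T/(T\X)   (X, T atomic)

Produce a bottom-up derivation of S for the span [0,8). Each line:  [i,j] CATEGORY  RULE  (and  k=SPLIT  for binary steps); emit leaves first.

[0,8] S   <
  [0,7] S\PP   <
    [0,5] N   >
      [0,3] N/(N\NP)   >
        [0,1] "a" : (N/(N\NP))/S
        [1,3] S   <
          [1,2] "from" : PP
          [2,3] "sent" : S\PP
      [3,5] N\NP   <B
        [3,4] "saw" : NP\NP
        [4,5] "some" : N\NP
    [5,7] (S\PP)\N   <
      [5,6] "no" : S
      [6,7] "idea" : ((S\PP)\N)\S
  [7,8] "plan" : S\(S\PP)

[0,1] (N/(N\NP))/S  lex  "a"
[1,2] PP  lex  "from"
[2,3] S\PP  lex  "sent"
[1,3] S  <  k=2
[0,3] N/(N\NP)  >  k=1
[3,4] NP\NP  lex  "saw"
[4,5] N\NP  lex  "some"
[3,5] N\NP  <B  k=4
[0,5] N  >  k=3
[5,6] S  lex  "no"
[6,7] ((S\PP)\N)\S  lex  "idea"
[5,7] (S\PP)\N  <  k=6
[0,7] S\PP  <  k=5
[7,8] S\(S\PP)  lex  "plan"
[0,8] S  <  k=7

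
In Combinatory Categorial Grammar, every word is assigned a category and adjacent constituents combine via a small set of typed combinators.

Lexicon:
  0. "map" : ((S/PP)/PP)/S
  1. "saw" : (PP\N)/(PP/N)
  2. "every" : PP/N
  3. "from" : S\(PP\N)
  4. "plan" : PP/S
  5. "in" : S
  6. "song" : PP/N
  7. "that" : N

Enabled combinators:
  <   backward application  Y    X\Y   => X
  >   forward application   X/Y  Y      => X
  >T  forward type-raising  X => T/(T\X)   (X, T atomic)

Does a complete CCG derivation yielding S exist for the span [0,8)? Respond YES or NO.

YES

[0,8] S   >
  [0,6] S/PP   >
    [0,4] (S/PP)/PP   >
      [0,1] "map" : ((S/PP)/PP)/S
      [1,4] S   <
        [1,3] PP\N   >
          [1,2] "saw" : (PP\N)/(PP/N)
          [2,3] "every" : PP/N
        [3,4] "from" : S\(PP\N)
    [4,6] PP   >
      [4,5] "plan" : PP/S
      [5,6] "in" : S
  [6,8] PP   >
    [6,7] "song" : PP/N
    [7,8] "that" : N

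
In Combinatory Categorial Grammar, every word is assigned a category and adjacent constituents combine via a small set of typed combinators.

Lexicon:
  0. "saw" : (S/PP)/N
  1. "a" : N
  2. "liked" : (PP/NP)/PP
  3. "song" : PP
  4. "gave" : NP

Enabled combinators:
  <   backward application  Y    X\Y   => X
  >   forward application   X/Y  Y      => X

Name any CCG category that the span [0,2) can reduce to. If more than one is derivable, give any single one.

S/PP

[0,5] S   >
  [0,2] S/PP   >
    [0,1] "saw" : (S/PP)/N
    [1,2] "a" : N
  [2,5] PP   >
    [2,4] PP/NP   >
      [2,3] "liked" : (PP/NP)/PP
      [3,4] "song" : PP
    [4,5] "gave" : NP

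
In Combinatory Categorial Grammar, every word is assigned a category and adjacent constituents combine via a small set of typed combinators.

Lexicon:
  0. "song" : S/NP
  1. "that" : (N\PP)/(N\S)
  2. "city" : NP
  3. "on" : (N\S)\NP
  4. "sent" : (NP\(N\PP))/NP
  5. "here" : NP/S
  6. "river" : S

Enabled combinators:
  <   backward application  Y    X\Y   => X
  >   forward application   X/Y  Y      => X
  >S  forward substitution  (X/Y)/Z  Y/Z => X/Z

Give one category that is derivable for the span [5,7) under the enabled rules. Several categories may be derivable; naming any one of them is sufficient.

[0,7] S   >
  [0,1] "song" : S/NP
  [1,7] NP   <
    [1,4] N\PP   >
      [1,2] "that" : (N\PP)/(N\S)
      [2,4] N\S   <
        [2,3] "city" : NP
        [3,4] "on" : (N\S)\NP
    [4,7] NP\(N\PP)   >
      [4,5] "sent" : (NP\(N\PP))/NP
      [5,7] NP   >
        [5,6] "here" : NP/S
        [6,7] "river" : S

NP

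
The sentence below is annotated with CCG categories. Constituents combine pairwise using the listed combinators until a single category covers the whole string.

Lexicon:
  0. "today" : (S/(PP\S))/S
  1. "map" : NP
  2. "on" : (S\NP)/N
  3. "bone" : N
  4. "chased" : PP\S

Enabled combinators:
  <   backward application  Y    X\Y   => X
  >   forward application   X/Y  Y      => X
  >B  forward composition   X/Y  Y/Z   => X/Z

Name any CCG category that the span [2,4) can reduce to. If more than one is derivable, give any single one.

S\NP

[0,5] S   >
  [0,4] S/(PP\S)   >
    [0,1] "today" : (S/(PP\S))/S
    [1,4] S   <
      [1,2] "map" : NP
      [2,4] S\NP   >
        [2,3] "on" : (S\NP)/N
        [3,4] "bone" : N
  [4,5] "chased" : PP\S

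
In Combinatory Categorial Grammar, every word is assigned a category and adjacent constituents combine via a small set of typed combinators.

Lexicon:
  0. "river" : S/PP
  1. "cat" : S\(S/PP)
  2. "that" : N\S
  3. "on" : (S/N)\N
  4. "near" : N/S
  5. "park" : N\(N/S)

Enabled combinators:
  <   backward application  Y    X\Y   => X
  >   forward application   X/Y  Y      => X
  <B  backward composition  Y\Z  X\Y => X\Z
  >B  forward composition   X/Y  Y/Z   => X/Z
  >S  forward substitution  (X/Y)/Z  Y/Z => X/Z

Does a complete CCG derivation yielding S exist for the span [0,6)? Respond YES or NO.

YES

[0,6] S   >
  [0,4] S/N   <
    [0,3] N   <
      [0,2] S   <
        [0,1] "river" : S/PP
        [1,2] "cat" : S\(S/PP)
      [2,3] "that" : N\S
    [3,4] "on" : (S/N)\N
  [4,6] N   <
    [4,5] "near" : N/S
    [5,6] "park" : N\(N/S)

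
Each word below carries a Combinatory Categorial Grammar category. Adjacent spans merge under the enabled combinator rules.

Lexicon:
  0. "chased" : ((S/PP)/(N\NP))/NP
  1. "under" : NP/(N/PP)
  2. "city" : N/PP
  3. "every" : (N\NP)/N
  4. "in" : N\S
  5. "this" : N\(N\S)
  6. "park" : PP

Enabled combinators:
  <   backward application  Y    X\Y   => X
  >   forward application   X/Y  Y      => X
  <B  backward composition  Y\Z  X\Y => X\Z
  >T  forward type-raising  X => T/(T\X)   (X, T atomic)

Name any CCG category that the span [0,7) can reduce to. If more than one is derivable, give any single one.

[0,7] S   >
  [0,6] S/PP   >
    [0,3] (S/PP)/(N\NP)   >
      [0,1] "chased" : ((S/PP)/(N\NP))/NP
      [1,3] NP   >
        [1,2] "under" : NP/(N/PP)
        [2,3] "city" : N/PP
    [3,6] N\NP   >
      [3,4] "every" : (N\NP)/N
      [4,6] N   <
        [4,5] "in" : N\S
        [5,6] "this" : N\(N\S)
  [6,7] "park" : PP

S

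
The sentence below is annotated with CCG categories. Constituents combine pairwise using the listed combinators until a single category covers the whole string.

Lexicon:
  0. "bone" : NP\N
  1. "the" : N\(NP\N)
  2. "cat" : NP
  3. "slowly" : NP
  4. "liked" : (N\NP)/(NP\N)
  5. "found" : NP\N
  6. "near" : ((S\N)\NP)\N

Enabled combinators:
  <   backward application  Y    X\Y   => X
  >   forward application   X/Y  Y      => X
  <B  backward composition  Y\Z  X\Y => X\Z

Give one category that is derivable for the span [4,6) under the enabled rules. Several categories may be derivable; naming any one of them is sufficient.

N\NP

[0,7] S   <
  [0,2] N   <
    [0,1] "bone" : NP\N
    [1,2] "the" : N\(NP\N)
  [2,7] S\N   <
    [2,3] "cat" : NP
    [3,7] (S\N)\NP   <
      [3,6] N   <
        [3,4] "slowly" : NP
        [4,6] N\NP   >
          [4,5] "liked" : (N\NP)/(NP\N)
          [5,6] "found" : NP\N
      [6,7] "near" : ((S\N)\NP)\N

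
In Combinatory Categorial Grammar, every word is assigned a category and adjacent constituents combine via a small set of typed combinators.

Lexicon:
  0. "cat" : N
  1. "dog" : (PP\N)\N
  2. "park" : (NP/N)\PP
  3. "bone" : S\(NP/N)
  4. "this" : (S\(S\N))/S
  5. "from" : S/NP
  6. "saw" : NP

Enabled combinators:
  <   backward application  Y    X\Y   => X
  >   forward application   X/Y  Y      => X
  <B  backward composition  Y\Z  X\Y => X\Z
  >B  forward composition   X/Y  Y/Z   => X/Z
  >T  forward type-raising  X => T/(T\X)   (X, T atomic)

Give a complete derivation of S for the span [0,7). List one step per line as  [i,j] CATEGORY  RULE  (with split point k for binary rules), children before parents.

[0,1] N  lex  "cat"
[1,2] (PP\N)\N  lex  "dog"
[0,2] PP\N  <  k=1
[2,3] (NP/N)\PP  lex  "park"
[3,4] S\(NP/N)  lex  "bone"
[2,4] S\PP  <B  k=3
[0,4] S\N  <B  k=2
[4,5] (S\(S\N))/S  lex  "this"
[5,6] S/NP  lex  "from"
[6,7] NP  lex  "saw"
[5,7] S  >  k=6
[4,7] S\(S\N)  >  k=5
[0,7] S  <  k=4

[0,7] S   <
  [0,4] S\N   <B
    [0,2] PP\N   <
      [0,1] "cat" : N
      [1,2] "dog" : (PP\N)\N
    [2,4] S\PP   <B
      [2,3] "park" : (NP/N)\PP
      [3,4] "bone" : S\(NP/N)
  [4,7] S\(S\N)   >
    [4,5] "this" : (S\(S\N))/S
    [5,7] S   >
      [5,6] "from" : S/NP
      [6,7] "saw" : NP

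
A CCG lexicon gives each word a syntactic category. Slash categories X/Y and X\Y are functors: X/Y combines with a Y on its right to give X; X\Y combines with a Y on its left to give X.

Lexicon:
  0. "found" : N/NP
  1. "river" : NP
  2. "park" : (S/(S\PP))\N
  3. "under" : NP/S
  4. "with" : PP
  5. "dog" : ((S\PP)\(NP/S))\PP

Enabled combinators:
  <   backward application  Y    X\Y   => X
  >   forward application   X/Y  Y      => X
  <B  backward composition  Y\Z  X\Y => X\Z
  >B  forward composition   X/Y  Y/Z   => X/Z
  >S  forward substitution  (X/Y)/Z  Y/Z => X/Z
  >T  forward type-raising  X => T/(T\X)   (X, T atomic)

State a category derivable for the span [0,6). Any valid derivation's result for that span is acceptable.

S

[0,6] S   >
  [0,3] S/(S\PP)   <
    [0,2] N   >
      [0,1] "found" : N/NP
      [1,2] "river" : NP
    [2,3] "park" : (S/(S\PP))\N
  [3,6] S\PP   <
    [3,4] "under" : NP/S
    [4,6] (S\PP)\(NP/S)   <
      [4,5] "with" : PP
      [5,6] "dog" : ((S\PP)\(NP/S))\PP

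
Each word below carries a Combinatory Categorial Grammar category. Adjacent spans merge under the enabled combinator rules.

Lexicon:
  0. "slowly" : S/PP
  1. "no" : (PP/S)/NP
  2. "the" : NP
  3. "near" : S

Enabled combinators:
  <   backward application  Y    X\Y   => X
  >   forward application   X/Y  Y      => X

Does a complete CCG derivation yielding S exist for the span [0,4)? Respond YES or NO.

[0,4] S   >
  [0,1] "slowly" : S/PP
  [1,4] PP   >
    [1,3] PP/S   >
      [1,2] "no" : (PP/S)/NP
      [2,3] "the" : NP
    [3,4] "near" : S

YES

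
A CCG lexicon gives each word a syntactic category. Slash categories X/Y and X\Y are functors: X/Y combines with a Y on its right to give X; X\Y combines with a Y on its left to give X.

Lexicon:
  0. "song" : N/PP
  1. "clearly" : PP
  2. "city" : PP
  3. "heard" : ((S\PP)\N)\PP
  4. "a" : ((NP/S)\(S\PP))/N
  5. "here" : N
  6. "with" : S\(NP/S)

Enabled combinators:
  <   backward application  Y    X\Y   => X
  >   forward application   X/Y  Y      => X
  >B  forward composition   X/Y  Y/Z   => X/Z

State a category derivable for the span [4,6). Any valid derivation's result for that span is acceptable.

(NP/S)\(S\PP)

[0,7] S   <
  [0,6] NP/S   <
    [0,4] S\PP   <
      [0,2] N   >
        [0,1] "song" : N/PP
        [1,2] "clearly" : PP
      [2,4] (S\PP)\N   <
        [2,3] "city" : PP
        [3,4] "heard" : ((S\PP)\N)\PP
    [4,6] (NP/S)\(S\PP)   >
      [4,5] "a" : ((NP/S)\(S\PP))/N
      [5,6] "here" : N
  [6,7] "with" : S\(NP/S)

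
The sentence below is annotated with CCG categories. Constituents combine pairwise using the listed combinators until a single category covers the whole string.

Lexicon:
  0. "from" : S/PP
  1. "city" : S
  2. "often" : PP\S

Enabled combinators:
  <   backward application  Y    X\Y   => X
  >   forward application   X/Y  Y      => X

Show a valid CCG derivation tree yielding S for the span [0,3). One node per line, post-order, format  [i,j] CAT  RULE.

[0,3] S   >
  [0,1] "from" : S/PP
  [1,3] PP   <
    [1,2] "city" : S
    [2,3] "often" : PP\S

[0,1] S/PP  lex  "from"
[1,2] S  lex  "city"
[2,3] PP\S  lex  "often"
[1,3] PP  <  k=2
[0,3] S  >  k=1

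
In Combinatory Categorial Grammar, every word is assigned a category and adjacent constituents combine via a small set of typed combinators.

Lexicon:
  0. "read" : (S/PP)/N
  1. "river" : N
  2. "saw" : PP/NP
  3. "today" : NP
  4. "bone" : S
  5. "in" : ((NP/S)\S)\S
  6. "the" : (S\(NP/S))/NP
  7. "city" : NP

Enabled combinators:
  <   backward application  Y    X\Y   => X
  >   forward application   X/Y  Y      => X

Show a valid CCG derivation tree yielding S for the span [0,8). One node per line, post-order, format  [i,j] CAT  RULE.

[0,8] S   <
  [0,6] NP/S   <
    [0,4] S   >
      [0,2] S/PP   >
        [0,1] "read" : (S/PP)/N
        [1,2] "river" : N
      [2,4] PP   >
        [2,3] "saw" : PP/NP
        [3,4] "today" : NP
    [4,6] (NP/S)\S   <
      [4,5] "bone" : S
      [5,6] "in" : ((NP/S)\S)\S
  [6,8] S\(NP/S)   >
    [6,7] "the" : (S\(NP/S))/NP
    [7,8] "city" : NP

[0,1] (S/PP)/N  lex  "read"
[1,2] N  lex  "river"
[0,2] S/PP  >  k=1
[2,3] PP/NP  lex  "saw"
[3,4] NP  lex  "today"
[2,4] PP  >  k=3
[0,4] S  >  k=2
[4,5] S  lex  "bone"
[5,6] ((NP/S)\S)\S  lex  "in"
[4,6] (NP/S)\S  <  k=5
[0,6] NP/S  <  k=4
[6,7] (S\(NP/S))/NP  lex  "the"
[7,8] NP  lex  "city"
[6,8] S\(NP/S)  >  k=7
[0,8] S  <  k=6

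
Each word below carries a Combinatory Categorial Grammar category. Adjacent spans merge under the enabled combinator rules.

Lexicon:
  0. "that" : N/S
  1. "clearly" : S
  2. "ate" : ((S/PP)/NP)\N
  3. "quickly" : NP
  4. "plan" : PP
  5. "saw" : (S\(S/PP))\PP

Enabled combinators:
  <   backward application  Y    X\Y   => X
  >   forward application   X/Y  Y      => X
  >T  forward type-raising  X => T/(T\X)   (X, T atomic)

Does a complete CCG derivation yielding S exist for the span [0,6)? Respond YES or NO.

[0,6] S   <
  [0,4] S/PP   >
    [0,3] (S/PP)/NP   <
      [0,2] N   >
        [0,1] "that" : N/S
        [1,2] "clearly" : S
      [2,3] "ate" : ((S/PP)/NP)\N
    [3,4] "quickly" : NP
  [4,6] S\(S/PP)   <
    [4,5] "plan" : PP
    [5,6] "saw" : (S\(S/PP))\PP

YES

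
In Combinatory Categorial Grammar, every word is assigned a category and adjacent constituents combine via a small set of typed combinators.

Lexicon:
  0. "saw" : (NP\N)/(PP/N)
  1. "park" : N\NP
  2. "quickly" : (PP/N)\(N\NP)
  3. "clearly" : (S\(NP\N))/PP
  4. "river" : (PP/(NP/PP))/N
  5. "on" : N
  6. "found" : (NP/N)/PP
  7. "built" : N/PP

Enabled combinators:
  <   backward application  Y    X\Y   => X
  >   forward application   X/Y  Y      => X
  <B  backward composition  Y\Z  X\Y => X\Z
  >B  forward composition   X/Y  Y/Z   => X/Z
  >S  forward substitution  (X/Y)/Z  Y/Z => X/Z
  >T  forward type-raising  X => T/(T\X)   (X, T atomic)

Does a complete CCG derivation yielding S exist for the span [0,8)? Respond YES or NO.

YES

[0,8] S   <
  [0,3] NP\N   >
    [0,1] "saw" : (NP\N)/(PP/N)
    [1,3] PP/N   <
      [1,2] "park" : N\NP
      [2,3] "quickly" : (PP/N)\(N\NP)
  [3,8] S\(NP\N)   >
    [3,4] "clearly" : (S\(NP\N))/PP
    [4,8] PP   >
      [4,6] PP/(NP/PP)   >
        [4,5] "river" : (PP/(NP/PP))/N
        [5,6] "on" : N
      [6,8] NP/PP   >S
        [6,7] "found" : (NP/N)/PP
        [7,8] "built" : N/PP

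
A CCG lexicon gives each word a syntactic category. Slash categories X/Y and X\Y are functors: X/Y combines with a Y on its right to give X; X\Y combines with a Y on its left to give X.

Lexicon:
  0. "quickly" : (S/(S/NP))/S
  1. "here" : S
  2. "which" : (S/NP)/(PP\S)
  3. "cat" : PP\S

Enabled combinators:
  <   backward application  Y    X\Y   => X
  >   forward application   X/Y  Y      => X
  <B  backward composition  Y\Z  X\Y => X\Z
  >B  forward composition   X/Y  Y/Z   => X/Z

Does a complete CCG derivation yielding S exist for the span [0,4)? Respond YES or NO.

YES

[0,4] S   >
  [0,2] S/(S/NP)   >
    [0,1] "quickly" : (S/(S/NP))/S
    [1,2] "here" : S
  [2,4] S/NP   >
    [2,3] "which" : (S/NP)/(PP\S)
    [3,4] "cat" : PP\S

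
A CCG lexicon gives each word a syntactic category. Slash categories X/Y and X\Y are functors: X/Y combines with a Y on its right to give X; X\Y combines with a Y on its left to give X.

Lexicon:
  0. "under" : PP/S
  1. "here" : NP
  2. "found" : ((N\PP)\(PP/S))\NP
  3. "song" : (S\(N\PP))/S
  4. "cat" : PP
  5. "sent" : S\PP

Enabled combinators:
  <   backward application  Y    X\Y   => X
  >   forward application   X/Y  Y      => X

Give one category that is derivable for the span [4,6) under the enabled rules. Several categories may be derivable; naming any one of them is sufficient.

S

[0,6] S   <
  [0,3] N\PP   <
    [0,1] "under" : PP/S
    [1,3] (N\PP)\(PP/S)   <
      [1,2] "here" : NP
      [2,3] "found" : ((N\PP)\(PP/S))\NP
  [3,6] S\(N\PP)   >
    [3,4] "song" : (S\(N\PP))/S
    [4,6] S   <
      [4,5] "cat" : PP
      [5,6] "sent" : S\PP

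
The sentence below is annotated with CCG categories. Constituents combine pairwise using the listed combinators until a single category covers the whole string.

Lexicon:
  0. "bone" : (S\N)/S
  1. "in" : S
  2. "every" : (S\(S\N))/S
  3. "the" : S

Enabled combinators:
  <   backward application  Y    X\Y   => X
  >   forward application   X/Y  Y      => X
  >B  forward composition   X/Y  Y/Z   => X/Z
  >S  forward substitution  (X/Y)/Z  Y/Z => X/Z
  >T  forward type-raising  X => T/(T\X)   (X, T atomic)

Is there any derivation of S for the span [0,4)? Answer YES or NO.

[0,4] S   <
  [0,2] S\N   >
    [0,1] "bone" : (S\N)/S
    [1,2] "in" : S
  [2,4] S\(S\N)   >
    [2,3] "every" : (S\(S\N))/S
    [3,4] "the" : S

YES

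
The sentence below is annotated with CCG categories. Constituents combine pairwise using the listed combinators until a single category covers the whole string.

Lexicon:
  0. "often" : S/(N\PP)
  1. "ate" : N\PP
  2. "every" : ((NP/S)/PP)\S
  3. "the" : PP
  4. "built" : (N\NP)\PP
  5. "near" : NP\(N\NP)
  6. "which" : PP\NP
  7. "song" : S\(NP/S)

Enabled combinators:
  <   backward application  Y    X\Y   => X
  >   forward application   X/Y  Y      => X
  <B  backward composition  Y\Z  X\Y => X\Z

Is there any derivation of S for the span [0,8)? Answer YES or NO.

YES

[0,8] S   <
  [0,7] NP/S   >
    [0,3] (NP/S)/PP   <
      [0,2] S   >
        [0,1] "often" : S/(N\PP)
        [1,2] "ate" : N\PP
      [2,3] "every" : ((NP/S)/PP)\S
    [3,7] PP   <
      [3,6] NP   <
        [3,4] "the" : PP
        [4,6] NP\PP   <B
          [4,5] "built" : (N\NP)\PP
          [5,6] "near" : NP\(N\NP)
      [6,7] "which" : PP\NP
  [7,8] "song" : S\(NP/S)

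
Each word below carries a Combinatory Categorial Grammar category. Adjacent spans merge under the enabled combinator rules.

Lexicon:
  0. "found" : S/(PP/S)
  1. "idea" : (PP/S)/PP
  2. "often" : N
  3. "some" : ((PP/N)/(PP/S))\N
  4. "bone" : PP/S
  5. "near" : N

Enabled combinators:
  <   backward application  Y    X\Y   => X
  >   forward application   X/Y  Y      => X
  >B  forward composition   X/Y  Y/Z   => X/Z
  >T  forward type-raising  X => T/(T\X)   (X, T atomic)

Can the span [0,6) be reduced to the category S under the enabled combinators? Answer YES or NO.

[0,6] S   >
  [0,1] "found" : S/(PP/S)
  [1,6] PP/S   >
    [1,2] "idea" : (PP/S)/PP
    [2,6] PP   >
      [2,5] PP/N   >
        [2,4] (PP/N)/(PP/S)   <
          [2,3] "often" : N
          [3,4] "some" : ((PP/N)/(PP/S))\N
        [4,5] "bone" : PP/S
      [5,6] "near" : N

YES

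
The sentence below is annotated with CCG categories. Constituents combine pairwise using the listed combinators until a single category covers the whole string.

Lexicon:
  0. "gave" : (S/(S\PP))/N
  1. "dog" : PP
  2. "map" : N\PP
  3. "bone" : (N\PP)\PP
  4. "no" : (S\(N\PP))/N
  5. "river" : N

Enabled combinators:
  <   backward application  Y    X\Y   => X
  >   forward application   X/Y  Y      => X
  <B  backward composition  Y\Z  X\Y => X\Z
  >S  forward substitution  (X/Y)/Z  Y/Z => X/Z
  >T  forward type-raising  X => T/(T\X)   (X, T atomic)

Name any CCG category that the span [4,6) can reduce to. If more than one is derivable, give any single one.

[0,6] S   >
  [0,3] S/(S\PP)   >
    [0,1] "gave" : (S/(S\PP))/N
    [1,3] N   >
      [1,2] N/(N\PP)   >T
        [1,2] "dog" : PP
      [2,3] "map" : N\PP
  [3,6] S\PP   <B
    [3,4] "bone" : (N\PP)\PP
    [4,6] S\(N\PP)   >
      [4,5] "no" : (S\(N\PP))/N
      [5,6] "river" : N

S\(N\PP)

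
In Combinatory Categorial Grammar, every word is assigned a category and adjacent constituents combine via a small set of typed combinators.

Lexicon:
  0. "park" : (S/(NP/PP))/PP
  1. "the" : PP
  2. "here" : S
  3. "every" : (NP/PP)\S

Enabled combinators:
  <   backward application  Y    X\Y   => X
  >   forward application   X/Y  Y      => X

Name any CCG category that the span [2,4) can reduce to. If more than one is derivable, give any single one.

NP/PP

[0,4] S   >
  [0,2] S/(NP/PP)   >
    [0,1] "park" : (S/(NP/PP))/PP
    [1,2] "the" : PP
  [2,4] NP/PP   <
    [2,3] "here" : S
    [3,4] "every" : (NP/PP)\S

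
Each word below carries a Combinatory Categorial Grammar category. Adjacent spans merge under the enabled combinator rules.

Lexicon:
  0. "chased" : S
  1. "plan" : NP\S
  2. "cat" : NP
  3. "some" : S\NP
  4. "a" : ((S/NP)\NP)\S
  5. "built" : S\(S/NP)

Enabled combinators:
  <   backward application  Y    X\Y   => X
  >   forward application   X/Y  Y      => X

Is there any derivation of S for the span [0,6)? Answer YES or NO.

YES

[0,6] S   <
  [0,5] S/NP   <
    [0,2] NP   <
      [0,1] "chased" : S
      [1,2] "plan" : NP\S
    [2,5] (S/NP)\NP   <
      [2,4] S   <
        [2,3] "cat" : NP
        [3,4] "some" : S\NP
      [4,5] "a" : ((S/NP)\NP)\S
  [5,6] "built" : S\(S/NP)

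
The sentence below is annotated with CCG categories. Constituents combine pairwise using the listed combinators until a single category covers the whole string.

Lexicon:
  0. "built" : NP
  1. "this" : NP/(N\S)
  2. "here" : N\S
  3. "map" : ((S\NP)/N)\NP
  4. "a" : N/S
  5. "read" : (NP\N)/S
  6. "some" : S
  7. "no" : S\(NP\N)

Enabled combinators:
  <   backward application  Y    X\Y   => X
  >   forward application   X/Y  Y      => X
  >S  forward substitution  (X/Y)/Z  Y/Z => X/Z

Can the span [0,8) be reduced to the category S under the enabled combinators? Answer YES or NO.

YES

[0,8] S   <
  [0,1] "built" : NP
  [1,8] S\NP   >
    [1,4] (S\NP)/N   <
      [1,3] NP   >
        [1,2] "this" : NP/(N\S)
        [2,3] "here" : N\S
      [3,4] "map" : ((S\NP)/N)\NP
    [4,8] N   >
      [4,5] "a" : N/S
      [5,8] S   <
        [5,7] NP\N   >
          [5,6] "read" : (NP\N)/S
          [6,7] "some" : S
        [7,8] "no" : S\(NP\N)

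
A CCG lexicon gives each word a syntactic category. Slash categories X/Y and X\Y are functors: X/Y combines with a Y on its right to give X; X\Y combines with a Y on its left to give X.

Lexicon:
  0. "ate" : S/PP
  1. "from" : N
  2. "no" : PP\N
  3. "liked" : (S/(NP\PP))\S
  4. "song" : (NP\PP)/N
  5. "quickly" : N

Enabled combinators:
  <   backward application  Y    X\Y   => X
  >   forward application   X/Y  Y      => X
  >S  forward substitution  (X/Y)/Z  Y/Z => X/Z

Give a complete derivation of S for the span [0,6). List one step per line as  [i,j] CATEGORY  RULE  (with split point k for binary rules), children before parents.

[0,6] S   >
  [0,4] S/(NP\PP)   <
    [0,3] S   >
      [0,1] "ate" : S/PP
      [1,3] PP   <
        [1,2] "from" : N
        [2,3] "no" : PP\N
    [3,4] "liked" : (S/(NP\PP))\S
  [4,6] NP\PP   >
    [4,5] "song" : (NP\PP)/N
    [5,6] "quickly" : N

[0,1] S/PP  lex  "ate"
[1,2] N  lex  "from"
[2,3] PP\N  lex  "no"
[1,3] PP  <  k=2
[0,3] S  >  k=1
[3,4] (S/(NP\PP))\S  lex  "liked"
[0,4] S/(NP\PP)  <  k=3
[4,5] (NP\PP)/N  lex  "song"
[5,6] N  lex  "quickly"
[4,6] NP\PP  >  k=5
[0,6] S  >  k=4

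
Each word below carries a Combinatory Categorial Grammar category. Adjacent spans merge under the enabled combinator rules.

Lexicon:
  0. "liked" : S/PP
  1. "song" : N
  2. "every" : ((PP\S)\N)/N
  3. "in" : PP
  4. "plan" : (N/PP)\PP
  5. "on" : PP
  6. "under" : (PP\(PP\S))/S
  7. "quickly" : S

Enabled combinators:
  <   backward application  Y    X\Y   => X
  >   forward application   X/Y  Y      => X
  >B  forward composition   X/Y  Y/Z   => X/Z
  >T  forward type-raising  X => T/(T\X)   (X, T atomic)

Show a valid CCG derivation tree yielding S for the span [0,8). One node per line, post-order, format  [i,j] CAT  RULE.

[0,8] S   >
  [0,1] "liked" : S/PP
  [1,8] PP   <
    [1,6] PP\S   <
      [1,2] "song" : N
      [2,6] (PP\S)\N   >
        [2,3] "every" : ((PP\S)\N)/N
        [3,6] N   >
          [3,5] N/PP   <
            [3,4] "in" : PP
            [4,5] "plan" : (N/PP)\PP
          [5,6] "on" : PP
    [6,8] PP\(PP\S)   >
      [6,7] "under" : (PP\(PP\S))/S
      [7,8] "quickly" : S

[0,1] S/PP  lex  "liked"
[1,2] N  lex  "song"
[2,3] ((PP\S)\N)/N  lex  "every"
[3,4] PP  lex  "in"
[4,5] (N/PP)\PP  lex  "plan"
[3,5] N/PP  <  k=4
[5,6] PP  lex  "on"
[3,6] N  >  k=5
[2,6] (PP\S)\N  >  k=3
[1,6] PP\S  <  k=2
[6,7] (PP\(PP\S))/S  lex  "under"
[7,8] S  lex  "quickly"
[6,8] PP\(PP\S)  >  k=7
[1,8] PP  <  k=6
[0,8] S  >  k=1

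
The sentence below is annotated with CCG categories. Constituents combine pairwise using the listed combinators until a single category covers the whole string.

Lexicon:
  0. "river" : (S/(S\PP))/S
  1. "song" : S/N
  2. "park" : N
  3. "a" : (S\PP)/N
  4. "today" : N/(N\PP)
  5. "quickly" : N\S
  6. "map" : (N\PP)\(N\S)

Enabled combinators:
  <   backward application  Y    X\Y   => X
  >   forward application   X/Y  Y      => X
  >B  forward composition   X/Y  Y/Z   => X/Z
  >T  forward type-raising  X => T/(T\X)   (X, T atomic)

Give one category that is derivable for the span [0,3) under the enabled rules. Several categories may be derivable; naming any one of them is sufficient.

S/(S\PP)

[0,7] S   >
  [0,3] S/(S\PP)   >
    [0,1] "river" : (S/(S\PP))/S
    [1,3] S   >
      [1,2] "song" : S/N
      [2,3] "park" : N
  [3,7] S\PP   >
    [3,4] "a" : (S\PP)/N
    [4,7] N   >
      [4,5] "today" : N/(N\PP)
      [5,7] N\PP   <
        [5,6] "quickly" : N\S
        [6,7] "map" : (N\PP)\(N\S)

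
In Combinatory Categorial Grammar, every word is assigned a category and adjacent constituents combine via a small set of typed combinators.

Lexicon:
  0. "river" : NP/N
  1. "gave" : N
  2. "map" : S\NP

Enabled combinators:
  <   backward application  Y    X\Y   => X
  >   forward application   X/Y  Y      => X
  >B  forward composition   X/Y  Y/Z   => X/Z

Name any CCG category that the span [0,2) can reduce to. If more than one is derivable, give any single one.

[0,3] S   <
  [0,2] NP   >
    [0,1] "river" : NP/N
    [1,2] "gave" : N
  [2,3] "map" : S\NP

NP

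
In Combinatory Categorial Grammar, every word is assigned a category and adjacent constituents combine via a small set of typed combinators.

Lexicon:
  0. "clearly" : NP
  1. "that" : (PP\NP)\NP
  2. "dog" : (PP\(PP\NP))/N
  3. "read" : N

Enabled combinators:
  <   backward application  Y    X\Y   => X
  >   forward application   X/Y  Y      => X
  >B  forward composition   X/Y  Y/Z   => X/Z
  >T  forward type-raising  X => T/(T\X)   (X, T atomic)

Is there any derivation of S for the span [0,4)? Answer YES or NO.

NP (PP\NP)\NP (PP\(PP\NP))/N N
CKY chart[0,4] = {N/(N\PP), NP/(NP\PP), PP, PP/(PP\PP), S/(S\PP)}; S ∉ chart

NO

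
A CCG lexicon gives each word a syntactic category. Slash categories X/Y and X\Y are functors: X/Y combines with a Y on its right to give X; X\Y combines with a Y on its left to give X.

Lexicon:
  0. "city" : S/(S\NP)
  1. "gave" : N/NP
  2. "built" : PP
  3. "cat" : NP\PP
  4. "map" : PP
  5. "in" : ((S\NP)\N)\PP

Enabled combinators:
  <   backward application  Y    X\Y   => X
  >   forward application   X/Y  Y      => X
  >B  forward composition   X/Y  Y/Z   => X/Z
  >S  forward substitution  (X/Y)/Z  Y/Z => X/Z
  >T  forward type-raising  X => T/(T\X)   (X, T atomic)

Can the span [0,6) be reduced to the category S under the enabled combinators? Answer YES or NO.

YES

[0,6] S   >
  [0,1] "city" : S/(S\NP)
  [1,6] S\NP   <
    [1,4] N   >
      [1,2] "gave" : N/NP
      [2,4] NP   <
        [2,3] "built" : PP
        [3,4] "cat" : NP\PP
    [4,6] (S\NP)\N   <
      [4,5] "map" : PP
      [5,6] "in" : ((S\NP)\N)\PP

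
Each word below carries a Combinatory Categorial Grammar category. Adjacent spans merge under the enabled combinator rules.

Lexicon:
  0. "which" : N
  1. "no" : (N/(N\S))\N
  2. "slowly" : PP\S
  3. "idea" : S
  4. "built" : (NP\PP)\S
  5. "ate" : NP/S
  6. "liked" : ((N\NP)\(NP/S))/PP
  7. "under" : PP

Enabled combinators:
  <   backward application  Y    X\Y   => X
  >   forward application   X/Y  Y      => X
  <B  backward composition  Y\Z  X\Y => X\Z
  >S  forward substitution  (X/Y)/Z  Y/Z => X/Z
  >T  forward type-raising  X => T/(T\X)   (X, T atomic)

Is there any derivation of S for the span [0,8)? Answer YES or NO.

NO

N (N/(N\S))\N PP\S S (NP\PP)\S NP/S ((N\NP)\(NP/S))/PP PP
CKY chart[0,8] = {N, N/(N\N), NP/(NP\N), PP/(PP\N), S/(S\N)}; S ∉ chart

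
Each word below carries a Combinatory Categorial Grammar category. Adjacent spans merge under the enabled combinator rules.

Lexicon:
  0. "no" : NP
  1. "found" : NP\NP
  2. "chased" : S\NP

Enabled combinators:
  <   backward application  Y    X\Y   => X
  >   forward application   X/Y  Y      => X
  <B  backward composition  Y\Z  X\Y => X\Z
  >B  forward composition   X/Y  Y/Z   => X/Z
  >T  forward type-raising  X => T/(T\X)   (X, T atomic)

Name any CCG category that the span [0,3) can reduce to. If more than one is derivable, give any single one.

[0,3] S   <
  [0,1] "no" : NP
  [1,3] S\NP   <B
    [1,2] "found" : NP\NP
    [2,3] "chased" : S\NP

S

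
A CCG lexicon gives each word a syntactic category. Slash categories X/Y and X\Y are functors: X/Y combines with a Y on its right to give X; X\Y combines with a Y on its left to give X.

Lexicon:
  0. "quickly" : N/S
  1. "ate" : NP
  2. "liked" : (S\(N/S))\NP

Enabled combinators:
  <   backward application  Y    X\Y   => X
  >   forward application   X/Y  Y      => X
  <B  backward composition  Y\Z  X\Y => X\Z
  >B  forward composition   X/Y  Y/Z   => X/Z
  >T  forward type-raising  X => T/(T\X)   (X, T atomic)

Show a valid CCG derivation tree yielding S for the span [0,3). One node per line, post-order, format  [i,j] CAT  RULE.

[0,3] S   <
  [0,1] "quickly" : N/S
  [1,3] S\(N/S)   <
    [1,2] "ate" : NP
    [2,3] "liked" : (S\(N/S))\NP

[0,1] N/S  lex  "quickly"
[1,2] NP  lex  "ate"
[2,3] (S\(N/S))\NP  lex  "liked"
[1,3] S\(N/S)  <  k=2
[0,3] S  <  k=1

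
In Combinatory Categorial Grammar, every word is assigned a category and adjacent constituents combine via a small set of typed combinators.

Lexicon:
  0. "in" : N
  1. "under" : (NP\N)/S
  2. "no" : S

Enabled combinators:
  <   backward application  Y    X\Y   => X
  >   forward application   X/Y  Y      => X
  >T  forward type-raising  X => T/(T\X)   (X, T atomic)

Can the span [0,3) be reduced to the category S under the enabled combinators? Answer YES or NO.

NO

N (NP\N)/S S
CKY chart[0,3] = {N/(N\NP), NP, NP/(NP\NP), PP/(PP\NP), S/(S\NP)}; S ∉ chart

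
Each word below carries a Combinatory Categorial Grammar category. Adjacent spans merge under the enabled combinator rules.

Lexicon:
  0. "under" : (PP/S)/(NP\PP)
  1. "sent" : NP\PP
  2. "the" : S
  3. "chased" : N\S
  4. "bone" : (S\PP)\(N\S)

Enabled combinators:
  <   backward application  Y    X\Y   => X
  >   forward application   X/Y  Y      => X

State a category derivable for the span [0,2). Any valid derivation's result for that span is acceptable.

[0,5] S   <
  [0,3] PP   >
    [0,2] PP/S   >
      [0,1] "under" : (PP/S)/(NP\PP)
      [1,2] "sent" : NP\PP
    [2,3] "the" : S
  [3,5] S\PP   <
    [3,4] "chased" : N\S
    [4,5] "bone" : (S\PP)\(N\S)

PP/S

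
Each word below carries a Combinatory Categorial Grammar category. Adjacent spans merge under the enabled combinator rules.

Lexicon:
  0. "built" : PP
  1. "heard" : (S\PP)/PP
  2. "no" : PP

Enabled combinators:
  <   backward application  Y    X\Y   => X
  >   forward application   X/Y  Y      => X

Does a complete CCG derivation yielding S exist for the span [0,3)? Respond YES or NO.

[0,3] S   <
  [0,1] "built" : PP
  [1,3] S\PP   >
    [1,2] "heard" : (S\PP)/PP
    [2,3] "no" : PP

YES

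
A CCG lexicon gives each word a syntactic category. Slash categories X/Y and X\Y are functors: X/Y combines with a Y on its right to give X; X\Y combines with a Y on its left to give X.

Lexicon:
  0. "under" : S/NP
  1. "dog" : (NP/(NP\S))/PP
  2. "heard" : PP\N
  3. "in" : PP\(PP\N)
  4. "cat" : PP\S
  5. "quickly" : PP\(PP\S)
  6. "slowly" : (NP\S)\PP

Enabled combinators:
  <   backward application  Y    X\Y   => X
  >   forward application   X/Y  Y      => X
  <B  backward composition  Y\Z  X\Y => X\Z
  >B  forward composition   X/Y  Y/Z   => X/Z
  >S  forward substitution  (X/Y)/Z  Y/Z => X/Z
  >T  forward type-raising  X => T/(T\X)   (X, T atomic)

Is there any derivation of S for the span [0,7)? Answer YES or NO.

YES

[0,7] S   >
  [0,1] "under" : S/NP
  [1,7] NP   >
    [1,4] NP/(NP\S)   >
      [1,2] "dog" : (NP/(NP\S))/PP
      [2,4] PP   <
        [2,3] "heard" : PP\N
        [3,4] "in" : PP\(PP\N)
    [4,7] NP\S   <
      [4,6] PP   <
        [4,5] "cat" : PP\S
        [5,6] "quickly" : PP\(PP\S)
      [6,7] "slowly" : (NP\S)\PP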